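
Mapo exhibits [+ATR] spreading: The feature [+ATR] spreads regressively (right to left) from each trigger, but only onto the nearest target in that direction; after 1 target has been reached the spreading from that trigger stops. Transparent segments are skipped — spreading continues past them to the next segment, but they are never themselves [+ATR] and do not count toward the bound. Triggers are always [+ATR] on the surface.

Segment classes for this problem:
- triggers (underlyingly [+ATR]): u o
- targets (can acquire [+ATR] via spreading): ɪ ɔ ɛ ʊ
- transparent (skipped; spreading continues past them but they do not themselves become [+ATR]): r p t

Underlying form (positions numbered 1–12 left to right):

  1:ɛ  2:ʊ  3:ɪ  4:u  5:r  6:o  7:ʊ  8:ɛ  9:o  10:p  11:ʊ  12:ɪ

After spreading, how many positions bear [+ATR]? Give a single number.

5

From /u/ at 4 leftward: 3 /ɪ/ → [+ATR]; bound reached.
From /o/ at 6 leftward: 5 /r/ transparent; 4 /u/ is itself a trigger — this domain ends here.
From /o/ at 9 leftward: 8 /ɛ/ → [+ATR]; bound reached.
Targets with no active source: positions 1 2 7 11 12 stay [-ATR].
[+ATR] positions on the surface: 3 4 6 8 9.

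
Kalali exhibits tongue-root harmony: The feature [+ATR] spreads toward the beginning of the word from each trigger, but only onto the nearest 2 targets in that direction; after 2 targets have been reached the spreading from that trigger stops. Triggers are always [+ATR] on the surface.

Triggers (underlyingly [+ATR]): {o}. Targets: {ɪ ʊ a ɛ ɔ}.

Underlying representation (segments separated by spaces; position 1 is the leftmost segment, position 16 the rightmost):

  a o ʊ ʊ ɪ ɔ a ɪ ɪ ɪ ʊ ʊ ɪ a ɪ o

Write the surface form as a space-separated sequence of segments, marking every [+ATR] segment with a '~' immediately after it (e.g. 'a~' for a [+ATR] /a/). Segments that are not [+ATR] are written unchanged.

a~ o~ ʊ ʊ ɪ ɔ a ɪ ɪ ɪ ʊ ʊ ɪ a~ ɪ~ o~

From /o/ at 2 leftward: 1 /a/ → [+ATR]; word edge.
From /o/ at 16 leftward: 15 /ɪ/ → [+ATR]; 14 /a/ → [+ATR]; bound reached.
Targets with no active source: positions 3 4 5 6 7 8 9 10 11 12 13 stay [-ATR].
[+ATR] positions on the surface: 1 2 14 15 16.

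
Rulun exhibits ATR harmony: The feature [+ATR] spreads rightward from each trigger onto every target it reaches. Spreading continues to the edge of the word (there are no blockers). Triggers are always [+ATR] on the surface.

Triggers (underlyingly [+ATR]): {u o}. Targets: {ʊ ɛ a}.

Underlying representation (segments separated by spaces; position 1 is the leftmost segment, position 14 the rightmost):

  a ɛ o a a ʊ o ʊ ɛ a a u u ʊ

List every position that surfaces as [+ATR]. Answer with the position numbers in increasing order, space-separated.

3 4 5 6 7 8 9 10 11 12 13 14

From /o/ at 3 rightward: 4 /a/ → [+ATR]; 5 /a/ → [+ATR]; 6 /ʊ/ → [+ATR]; 7 /o/ is itself a trigger — this domain ends here.
From /o/ at 7 rightward: 8 /ʊ/ → [+ATR]; 9 /ɛ/ → [+ATR]; 10 /a/ → [+ATR]; 11 /a/ → [+ATR]; 12 /u/ is itself a trigger — this domain ends here.
From /u/ at 12 rightward: 13 /u/ is itself a trigger — this domain ends here.
From /u/ at 13 rightward: 14 /ʊ/ → [+ATR]; word edge.
Targets with no active source: positions 1 2 stay [-ATR].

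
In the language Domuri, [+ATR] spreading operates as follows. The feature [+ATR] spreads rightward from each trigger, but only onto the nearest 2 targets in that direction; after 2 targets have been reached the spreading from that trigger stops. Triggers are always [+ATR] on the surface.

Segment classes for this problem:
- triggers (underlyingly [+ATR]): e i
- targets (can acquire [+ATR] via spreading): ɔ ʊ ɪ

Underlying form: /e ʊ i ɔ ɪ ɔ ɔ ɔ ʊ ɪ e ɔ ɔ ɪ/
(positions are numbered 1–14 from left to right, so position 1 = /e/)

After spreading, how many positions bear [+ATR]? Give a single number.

From /e/ at 1 rightward: 2 /ʊ/ → [+ATR]; 3 /i/ is itself a trigger — this domain ends here.
From /i/ at 3 rightward: 4 /ɔ/ → [+ATR]; 5 /ɪ/ → [+ATR]; bound reached.
From /e/ at 11 rightward: 12 /ɔ/ → [+ATR]; 13 /ɔ/ → [+ATR]; bound reached.
Targets with no active source: positions 6 7 8 9 10 14 stay [-ATR].
[+ATR] positions on the surface: 1 2 3 4 5 11 12 13.

8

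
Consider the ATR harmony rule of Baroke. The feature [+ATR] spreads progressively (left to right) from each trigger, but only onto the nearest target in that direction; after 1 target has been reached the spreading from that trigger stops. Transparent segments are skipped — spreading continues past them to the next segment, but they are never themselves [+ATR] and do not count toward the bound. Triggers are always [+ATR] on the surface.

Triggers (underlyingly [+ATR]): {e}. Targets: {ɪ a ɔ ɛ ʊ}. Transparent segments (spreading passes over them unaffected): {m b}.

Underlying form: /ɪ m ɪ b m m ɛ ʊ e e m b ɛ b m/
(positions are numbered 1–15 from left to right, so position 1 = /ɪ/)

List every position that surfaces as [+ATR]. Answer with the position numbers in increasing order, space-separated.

From /e/ at 9 rightward: 10 /e/ is itself a trigger — this domain ends here.
From /e/ at 10 rightward: 11 /m/ transparent; 12 /b/ transparent; 13 /ɛ/ → [+ATR]; bound reached.
Targets with no active source: positions 1 3 7 8 stay [-ATR].

9 10 13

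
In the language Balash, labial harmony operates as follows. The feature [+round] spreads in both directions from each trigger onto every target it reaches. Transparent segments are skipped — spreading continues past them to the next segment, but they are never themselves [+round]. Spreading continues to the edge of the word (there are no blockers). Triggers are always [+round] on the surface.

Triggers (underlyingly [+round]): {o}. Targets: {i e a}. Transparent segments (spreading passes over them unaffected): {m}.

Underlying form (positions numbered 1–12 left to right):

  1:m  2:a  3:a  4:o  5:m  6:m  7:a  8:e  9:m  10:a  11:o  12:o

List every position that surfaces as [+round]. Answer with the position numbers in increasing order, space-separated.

2 3 4 7 8 10 11 12

From /o/ at 4 rightward: 5 /m/ transparent; 6 /m/ transparent; 7 /a/ → [+round]; 8 /e/ → [+round]; 9 /m/ transparent; 10 /a/ → [+round]; 11 /o/ is itself a trigger — this domain ends here.
From /o/ at 4 leftward: 3 /a/ → [+round]; 2 /a/ → [+round]; 1 /m/ transparent; word edge.
From /o/ at 11 rightward: 12 /o/ is itself a trigger — this domain ends here.
From /o/ at 11 leftward: 10 /a/ → [+round]; 9 /m/ transparent; 8 /e/ → [+round]; 7 /a/ → [+round]; 6 /m/ transparent; 5 /m/ transparent; 4 /o/ is itself a trigger — this domain ends here.
From /o/ at 12 rightward: word edge.
From /o/ at 12 leftward: 11 /o/ is itself a trigger — this domain ends here.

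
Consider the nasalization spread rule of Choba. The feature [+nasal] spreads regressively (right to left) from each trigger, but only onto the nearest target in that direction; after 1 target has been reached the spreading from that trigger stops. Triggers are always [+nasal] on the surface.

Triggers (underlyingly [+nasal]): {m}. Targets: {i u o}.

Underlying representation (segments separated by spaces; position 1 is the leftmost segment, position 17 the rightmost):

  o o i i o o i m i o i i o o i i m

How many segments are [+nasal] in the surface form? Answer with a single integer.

4

From /m/ at 8 leftward: 7 /i/ → [+nasal]; bound reached.
From /m/ at 17 leftward: 16 /i/ → [+nasal]; bound reached.
Targets with no active source: positions 1 2 3 4 5 6 9 10 11 12 13 14 15 stay [-nasal].
[+nasal] positions on the surface: 7 8 16 17.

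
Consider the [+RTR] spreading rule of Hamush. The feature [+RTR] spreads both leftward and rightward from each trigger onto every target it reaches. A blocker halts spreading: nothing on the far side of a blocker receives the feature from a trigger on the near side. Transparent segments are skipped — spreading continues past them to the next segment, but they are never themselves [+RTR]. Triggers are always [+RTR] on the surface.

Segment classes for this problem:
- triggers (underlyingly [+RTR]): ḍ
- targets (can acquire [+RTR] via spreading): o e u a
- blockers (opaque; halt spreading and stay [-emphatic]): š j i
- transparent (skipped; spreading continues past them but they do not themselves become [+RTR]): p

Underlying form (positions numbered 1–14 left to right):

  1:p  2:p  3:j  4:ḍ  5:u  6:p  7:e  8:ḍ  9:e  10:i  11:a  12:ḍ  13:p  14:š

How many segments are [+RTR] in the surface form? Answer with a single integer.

From /ḍ/ at 4 rightward: 5 /u/ → [+RTR]; 6 /p/ transparent; 7 /e/ → [+RTR]; 8 /ḍ/ is itself a trigger — this domain ends here.
From /ḍ/ at 4 leftward: 3 /j/ blocks.
From /ḍ/ at 8 rightward: 9 /e/ → [+RTR]; 10 /i/ blocks.
From /ḍ/ at 8 leftward: 7 /e/ → [+RTR]; 6 /p/ transparent; 5 /u/ → [+RTR]; 4 /ḍ/ is itself a trigger — this domain ends here.
From /ḍ/ at 12 rightward: 13 /p/ transparent; 14 /š/ blocks.
From /ḍ/ at 12 leftward: 11 /a/ → [+RTR]; 10 /i/ blocks.
[+RTR] positions on the surface: 4 5 7 8 9 11 12.

7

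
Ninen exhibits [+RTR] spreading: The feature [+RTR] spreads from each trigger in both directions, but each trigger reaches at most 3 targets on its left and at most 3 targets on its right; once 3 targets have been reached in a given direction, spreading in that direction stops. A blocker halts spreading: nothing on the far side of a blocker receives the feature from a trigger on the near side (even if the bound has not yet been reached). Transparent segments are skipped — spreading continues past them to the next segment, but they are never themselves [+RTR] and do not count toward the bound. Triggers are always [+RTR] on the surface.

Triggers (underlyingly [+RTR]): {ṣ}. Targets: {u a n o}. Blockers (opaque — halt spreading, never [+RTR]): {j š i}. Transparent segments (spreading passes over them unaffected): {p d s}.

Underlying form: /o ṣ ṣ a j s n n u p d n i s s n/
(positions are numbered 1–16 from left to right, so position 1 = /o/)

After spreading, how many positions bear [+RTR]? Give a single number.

From /ṣ/ at 2 rightward: 3 /ṣ/ is itself a trigger — this domain ends here.
From /ṣ/ at 2 leftward: 1 /o/ → [+RTR]; word edge.
From /ṣ/ at 3 rightward: 4 /a/ → [+RTR]; 5 /j/ blocks.
From /ṣ/ at 3 leftward: 2 /ṣ/ is itself a trigger — this domain ends here.
Targets with no active source: positions 7 8 9 12 16 stay [-emphatic].
[+RTR] positions on the surface: 1 2 3 4.

4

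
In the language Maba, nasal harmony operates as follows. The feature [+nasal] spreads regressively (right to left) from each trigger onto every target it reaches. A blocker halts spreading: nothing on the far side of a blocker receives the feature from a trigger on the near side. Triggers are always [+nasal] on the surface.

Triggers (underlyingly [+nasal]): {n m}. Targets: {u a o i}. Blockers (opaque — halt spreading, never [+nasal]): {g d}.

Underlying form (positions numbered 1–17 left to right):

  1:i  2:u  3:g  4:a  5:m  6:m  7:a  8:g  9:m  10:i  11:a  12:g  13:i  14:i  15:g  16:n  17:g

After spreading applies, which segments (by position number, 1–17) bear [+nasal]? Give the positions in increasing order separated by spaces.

From /m/ at 5 leftward: 4 /a/ → [+nasal]; 3 /g/ blocks.
From /m/ at 6 leftward: 5 /m/ is itself a trigger — this domain ends here.
From /m/ at 9 leftward: 8 /g/ blocks.
From /n/ at 16 leftward: 15 /g/ blocks.
Targets with no active source: positions 1 2 7 10 11 13 14 stay [-nasal].

4 5 6 9 16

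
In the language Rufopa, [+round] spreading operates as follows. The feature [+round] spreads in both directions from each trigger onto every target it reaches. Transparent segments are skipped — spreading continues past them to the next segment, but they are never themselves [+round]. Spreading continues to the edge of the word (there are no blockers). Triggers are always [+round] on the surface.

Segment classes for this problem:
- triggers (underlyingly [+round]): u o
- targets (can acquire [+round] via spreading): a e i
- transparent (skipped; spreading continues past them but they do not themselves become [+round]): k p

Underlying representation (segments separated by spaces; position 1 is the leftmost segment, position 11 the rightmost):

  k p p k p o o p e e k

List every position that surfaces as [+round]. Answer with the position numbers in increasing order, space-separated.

From /o/ at 6 rightward: 7 /o/ is itself a trigger — this domain ends here.
From /o/ at 6 leftward: 5 /p/ transparent; 4 /k/ transparent; 3 /p/ transparent; 2 /p/ transparent; 1 /k/ transparent; word edge.
From /o/ at 7 rightward: 8 /p/ transparent; 9 /e/ → [+round]; 10 /e/ → [+round]; 11 /k/ transparent; word edge.
From /o/ at 7 leftward: 6 /o/ is itself a trigger — this domain ends here.

6 7 9 10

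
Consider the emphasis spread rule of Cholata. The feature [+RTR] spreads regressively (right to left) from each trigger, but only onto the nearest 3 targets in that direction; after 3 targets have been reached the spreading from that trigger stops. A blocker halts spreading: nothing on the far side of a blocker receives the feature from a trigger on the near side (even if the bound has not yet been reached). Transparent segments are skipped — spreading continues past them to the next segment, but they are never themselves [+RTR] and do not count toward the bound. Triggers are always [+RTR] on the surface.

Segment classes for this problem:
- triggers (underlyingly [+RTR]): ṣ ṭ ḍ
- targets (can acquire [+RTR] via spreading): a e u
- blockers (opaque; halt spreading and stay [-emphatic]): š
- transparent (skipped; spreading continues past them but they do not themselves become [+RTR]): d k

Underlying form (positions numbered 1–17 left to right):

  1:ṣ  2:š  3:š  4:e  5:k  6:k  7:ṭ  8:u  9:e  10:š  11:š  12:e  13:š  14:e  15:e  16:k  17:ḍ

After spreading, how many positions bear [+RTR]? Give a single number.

From /ṣ/ at 1 leftward: word edge.
From /ṭ/ at 7 leftward: 6 /k/ transparent; 5 /k/ transparent; 4 /e/ → [+RTR]; 3 /š/ blocks.
From /ḍ/ at 17 leftward: 16 /k/ transparent; 15 /e/ → [+RTR]; 14 /e/ → [+RTR]; 13 /š/ blocks.
Targets with no active source: positions 8 9 12 stay [-emphatic].
[+RTR] positions on the surface: 1 4 7 14 15 17.

6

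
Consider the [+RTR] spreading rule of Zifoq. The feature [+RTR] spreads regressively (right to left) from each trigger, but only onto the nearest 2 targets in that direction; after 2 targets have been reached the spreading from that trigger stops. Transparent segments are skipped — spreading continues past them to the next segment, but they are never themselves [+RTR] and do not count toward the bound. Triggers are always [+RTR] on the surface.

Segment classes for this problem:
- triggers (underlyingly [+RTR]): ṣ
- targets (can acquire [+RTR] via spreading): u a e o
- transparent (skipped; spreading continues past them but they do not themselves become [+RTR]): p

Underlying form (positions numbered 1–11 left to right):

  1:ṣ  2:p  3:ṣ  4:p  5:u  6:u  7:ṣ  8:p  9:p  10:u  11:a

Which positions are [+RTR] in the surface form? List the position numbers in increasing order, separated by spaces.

From /ṣ/ at 1 leftward: word edge.
From /ṣ/ at 3 leftward: 2 /p/ transparent; 1 /ṣ/ is itself a trigger — this domain ends here.
From /ṣ/ at 7 leftward: 6 /u/ → [+RTR]; 5 /u/ → [+RTR]; bound reached.
Targets with no active source: positions 10 11 stay [-emphatic].

1 3 5 6 7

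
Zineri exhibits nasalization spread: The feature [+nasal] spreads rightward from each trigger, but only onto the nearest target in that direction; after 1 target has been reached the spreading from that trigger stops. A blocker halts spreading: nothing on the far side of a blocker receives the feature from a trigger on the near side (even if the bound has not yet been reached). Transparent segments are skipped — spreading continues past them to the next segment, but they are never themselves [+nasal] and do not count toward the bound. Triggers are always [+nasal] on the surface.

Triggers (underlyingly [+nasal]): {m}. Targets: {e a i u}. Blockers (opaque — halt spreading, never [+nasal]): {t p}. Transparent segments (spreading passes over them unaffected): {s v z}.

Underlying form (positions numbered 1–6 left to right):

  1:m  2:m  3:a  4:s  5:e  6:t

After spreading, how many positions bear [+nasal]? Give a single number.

3

From /m/ at 1 rightward: 2 /m/ is itself a trigger — this domain ends here.
From /m/ at 2 rightward: 3 /a/ → [+nasal]; bound reached.
Target with no active source: position 5 stays [-nasal].
[+nasal] positions on the surface: 1 2 3.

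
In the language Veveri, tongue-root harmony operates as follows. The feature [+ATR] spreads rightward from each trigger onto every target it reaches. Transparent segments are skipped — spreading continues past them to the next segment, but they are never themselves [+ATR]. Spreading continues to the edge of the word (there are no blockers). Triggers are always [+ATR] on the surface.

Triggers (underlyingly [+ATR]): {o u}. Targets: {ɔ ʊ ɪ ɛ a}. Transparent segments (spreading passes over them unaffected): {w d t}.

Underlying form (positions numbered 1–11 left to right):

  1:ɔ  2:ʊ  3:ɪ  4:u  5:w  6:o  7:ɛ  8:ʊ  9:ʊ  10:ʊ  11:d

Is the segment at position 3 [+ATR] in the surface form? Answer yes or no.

From /u/ at 4 rightward: 5 /w/ transparent; 6 /o/ is itself a trigger — this domain ends here.
From /o/ at 6 rightward: 7 /ɛ/ → [+ATR]; 8 /ʊ/ → [+ATR]; 9 /ʊ/ → [+ATR]; 10 /ʊ/ → [+ATR]; 11 /d/ transparent; word edge.
Targets with no active source: positions 1 2 3 stay [-ATR].
[+ATR] positions on the surface: 4 6 7 8 9 10.

no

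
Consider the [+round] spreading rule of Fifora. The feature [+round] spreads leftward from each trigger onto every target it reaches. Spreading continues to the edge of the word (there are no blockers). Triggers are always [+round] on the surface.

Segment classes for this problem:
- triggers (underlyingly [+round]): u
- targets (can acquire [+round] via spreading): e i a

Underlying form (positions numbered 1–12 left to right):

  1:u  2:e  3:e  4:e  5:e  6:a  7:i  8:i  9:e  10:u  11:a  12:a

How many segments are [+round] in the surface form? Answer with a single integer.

10

From /u/ at 1 leftward: word edge.
From /u/ at 10 leftward: 9 /e/ → [+round]; 8 /i/ → [+round]; 7 /i/ → [+round]; 6 /a/ → [+round]; 5 /e/ → [+round]; 4 /e/ → [+round]; 3 /e/ → [+round]; 2 /e/ → [+round]; 1 /u/ is itself a trigger — this domain ends here.
Targets with no active source: positions 11 12 stay [-round].
[+round] positions on the surface: 1 2 3 4 5 6 7 8 9 10.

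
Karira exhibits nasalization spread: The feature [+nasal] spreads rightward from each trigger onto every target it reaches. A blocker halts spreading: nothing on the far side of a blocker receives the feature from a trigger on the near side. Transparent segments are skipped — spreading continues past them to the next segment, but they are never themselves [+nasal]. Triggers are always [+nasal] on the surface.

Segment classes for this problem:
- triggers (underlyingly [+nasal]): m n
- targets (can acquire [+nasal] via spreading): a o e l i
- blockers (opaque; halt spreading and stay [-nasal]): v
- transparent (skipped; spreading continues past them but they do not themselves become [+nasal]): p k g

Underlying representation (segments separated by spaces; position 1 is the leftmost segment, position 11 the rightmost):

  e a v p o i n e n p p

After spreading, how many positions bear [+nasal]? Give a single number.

From /n/ at 7 rightward: 8 /e/ → [+nasal]; 9 /n/ is itself a trigger — this domain ends here.
From /n/ at 9 rightward: 10 /p/ transparent; 11 /p/ transparent; word edge.
Targets with no active source: positions 1 2 5 6 stay [-nasal].
[+nasal] positions on the surface: 7 8 9.

3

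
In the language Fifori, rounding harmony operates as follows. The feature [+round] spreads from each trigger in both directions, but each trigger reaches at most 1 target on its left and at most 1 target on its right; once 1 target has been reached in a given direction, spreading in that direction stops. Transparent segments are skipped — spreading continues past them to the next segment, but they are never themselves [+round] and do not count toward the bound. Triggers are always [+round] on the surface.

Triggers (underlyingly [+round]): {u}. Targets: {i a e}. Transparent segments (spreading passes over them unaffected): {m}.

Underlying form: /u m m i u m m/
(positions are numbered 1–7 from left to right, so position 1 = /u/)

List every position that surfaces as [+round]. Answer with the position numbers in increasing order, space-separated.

From /u/ at 1 rightward: 2 /m/ transparent; 3 /m/ transparent; 4 /i/ → [+round]; bound reached.
From /u/ at 1 leftward: word edge.
From /u/ at 5 rightward: 6 /m/ transparent; 7 /m/ transparent; word edge.
From /u/ at 5 leftward: 4 /i/ → [+round]; bound reached.

1 4 5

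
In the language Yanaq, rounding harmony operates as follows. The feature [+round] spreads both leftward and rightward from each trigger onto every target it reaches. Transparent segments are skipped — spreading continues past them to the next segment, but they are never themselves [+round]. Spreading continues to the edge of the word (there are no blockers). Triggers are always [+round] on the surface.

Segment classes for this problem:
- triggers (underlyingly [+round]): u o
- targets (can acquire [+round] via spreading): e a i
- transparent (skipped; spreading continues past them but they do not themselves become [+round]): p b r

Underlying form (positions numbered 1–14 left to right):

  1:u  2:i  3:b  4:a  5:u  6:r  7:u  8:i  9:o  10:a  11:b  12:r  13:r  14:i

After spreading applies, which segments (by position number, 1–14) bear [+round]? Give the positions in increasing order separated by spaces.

1 2 4 5 7 8 9 10 14

From /u/ at 1 rightward: 2 /i/ → [+round]; 3 /b/ transparent; 4 /a/ → [+round]; 5 /u/ is itself a trigger — this domain ends here.
From /u/ at 1 leftward: word edge.
From /u/ at 5 rightward: 6 /r/ transparent; 7 /u/ is itself a trigger — this domain ends here.
From /u/ at 5 leftward: 4 /a/ → [+round]; 3 /b/ transparent; 2 /i/ → [+round]; 1 /u/ is itself a trigger — this domain ends here.
From /u/ at 7 rightward: 8 /i/ → [+round]; 9 /o/ is itself a trigger — this domain ends here.
From /u/ at 7 leftward: 6 /r/ transparent; 5 /u/ is itself a trigger — this domain ends here.
From /o/ at 9 rightward: 10 /a/ → [+round]; 11 /b/ transparent; 12 /r/ transparent; 13 /r/ transparent; 14 /i/ → [+round]; word edge.
From /o/ at 9 leftward: 8 /i/ → [+round]; 7 /u/ is itself a trigger — this domain ends here.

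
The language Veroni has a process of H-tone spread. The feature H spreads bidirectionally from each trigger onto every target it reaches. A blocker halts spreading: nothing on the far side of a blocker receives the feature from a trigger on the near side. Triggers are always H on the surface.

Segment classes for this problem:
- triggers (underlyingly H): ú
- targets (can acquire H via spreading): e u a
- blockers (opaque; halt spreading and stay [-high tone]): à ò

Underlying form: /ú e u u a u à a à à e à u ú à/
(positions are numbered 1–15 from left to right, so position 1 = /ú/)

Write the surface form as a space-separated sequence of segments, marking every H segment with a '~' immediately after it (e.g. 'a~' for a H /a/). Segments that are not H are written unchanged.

From /ú/ at 1 rightward: 2 /e/ → H; 3 /u/ → H; 4 /u/ → H; 5 /a/ → H; 6 /u/ → H; 7 /à/ blocks.
From /ú/ at 1 leftward: word edge.
From /ú/ at 14 rightward: 15 /à/ blocks.
From /ú/ at 14 leftward: 13 /u/ → H; 12 /à/ blocks.
Targets with no active source: positions 8 11 stay [-high tone].
H positions on the surface: 1 2 3 4 5 6 13 14.

ú~ e~ u~ u~ a~ u~ à a à à e à u~ ú~ à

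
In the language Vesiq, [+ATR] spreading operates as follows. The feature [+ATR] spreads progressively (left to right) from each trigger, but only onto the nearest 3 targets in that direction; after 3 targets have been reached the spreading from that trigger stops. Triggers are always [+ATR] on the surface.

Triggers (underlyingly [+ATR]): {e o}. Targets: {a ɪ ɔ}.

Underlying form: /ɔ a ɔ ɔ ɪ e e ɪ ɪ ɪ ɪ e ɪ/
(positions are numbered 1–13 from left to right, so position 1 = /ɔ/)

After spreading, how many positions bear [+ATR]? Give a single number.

From /e/ at 6 rightward: 7 /e/ is itself a trigger — this domain ends here.
From /e/ at 7 rightward: 8 /ɪ/ → [+ATR]; 9 /ɪ/ → [+ATR]; 10 /ɪ/ → [+ATR]; bound reached.
From /e/ at 12 rightward: 13 /ɪ/ → [+ATR]; word edge.
Targets with no active source: positions 1 2 3 4 5 11 stay [-ATR].
[+ATR] positions on the surface: 6 7 8 9 10 12 13.

7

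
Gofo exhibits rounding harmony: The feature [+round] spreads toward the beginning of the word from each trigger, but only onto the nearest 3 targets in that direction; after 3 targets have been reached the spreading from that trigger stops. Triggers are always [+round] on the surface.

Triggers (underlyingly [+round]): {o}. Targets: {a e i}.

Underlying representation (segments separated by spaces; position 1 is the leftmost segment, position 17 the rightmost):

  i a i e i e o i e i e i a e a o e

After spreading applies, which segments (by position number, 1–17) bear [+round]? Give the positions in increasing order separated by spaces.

From /o/ at 7 leftward: 6 /e/ → [+round]; 5 /i/ → [+round]; 4 /e/ → [+round]; bound reached.
From /o/ at 16 leftward: 15 /a/ → [+round]; 14 /e/ → [+round]; 13 /a/ → [+round]; bound reached.
Targets with no active source: positions 1 2 3 8 9 10 11 12 17 stay [-round].

4 5 6 7 13 14 15 16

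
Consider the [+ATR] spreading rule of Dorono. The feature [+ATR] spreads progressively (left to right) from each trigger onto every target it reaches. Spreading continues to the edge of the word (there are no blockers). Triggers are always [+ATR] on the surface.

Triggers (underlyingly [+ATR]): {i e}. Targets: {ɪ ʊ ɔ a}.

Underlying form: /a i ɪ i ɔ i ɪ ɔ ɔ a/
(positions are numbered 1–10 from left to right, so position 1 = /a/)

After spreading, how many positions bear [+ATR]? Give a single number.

9

From /i/ at 2 rightward: 3 /ɪ/ → [+ATR]; 4 /i/ is itself a trigger — this domain ends here.
From /i/ at 4 rightward: 5 /ɔ/ → [+ATR]; 6 /i/ is itself a trigger — this domain ends here.
From /i/ at 6 rightward: 7 /ɪ/ → [+ATR]; 8 /ɔ/ → [+ATR]; 9 /ɔ/ → [+ATR]; 10 /a/ → [+ATR]; word edge.
Target with no active source: position 1 stays [-ATR].
[+ATR] positions on the surface: 2 3 4 5 6 7 8 9 10.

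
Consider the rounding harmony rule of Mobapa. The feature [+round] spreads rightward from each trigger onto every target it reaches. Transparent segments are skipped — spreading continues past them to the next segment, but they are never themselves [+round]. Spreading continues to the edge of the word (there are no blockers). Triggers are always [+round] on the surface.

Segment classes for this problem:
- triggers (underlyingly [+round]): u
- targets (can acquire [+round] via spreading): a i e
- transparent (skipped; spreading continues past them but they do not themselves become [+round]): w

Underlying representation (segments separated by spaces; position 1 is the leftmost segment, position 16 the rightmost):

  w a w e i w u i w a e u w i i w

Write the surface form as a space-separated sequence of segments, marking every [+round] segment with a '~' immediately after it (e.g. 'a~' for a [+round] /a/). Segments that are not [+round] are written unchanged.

From /u/ at 7 rightward: 8 /i/ → [+round]; 9 /w/ transparent; 10 /a/ → [+round]; 11 /e/ → [+round]; 12 /u/ is itself a trigger — this domain ends here.
From /u/ at 12 rightward: 13 /w/ transparent; 14 /i/ → [+round]; 15 /i/ → [+round]; 16 /w/ transparent; word edge.
Targets with no active source: positions 2 4 5 stay [-round].
[+round] positions on the surface: 7 8 10 11 12 14 15.

w a w e i w u~ i~ w a~ e~ u~ w i~ i~ w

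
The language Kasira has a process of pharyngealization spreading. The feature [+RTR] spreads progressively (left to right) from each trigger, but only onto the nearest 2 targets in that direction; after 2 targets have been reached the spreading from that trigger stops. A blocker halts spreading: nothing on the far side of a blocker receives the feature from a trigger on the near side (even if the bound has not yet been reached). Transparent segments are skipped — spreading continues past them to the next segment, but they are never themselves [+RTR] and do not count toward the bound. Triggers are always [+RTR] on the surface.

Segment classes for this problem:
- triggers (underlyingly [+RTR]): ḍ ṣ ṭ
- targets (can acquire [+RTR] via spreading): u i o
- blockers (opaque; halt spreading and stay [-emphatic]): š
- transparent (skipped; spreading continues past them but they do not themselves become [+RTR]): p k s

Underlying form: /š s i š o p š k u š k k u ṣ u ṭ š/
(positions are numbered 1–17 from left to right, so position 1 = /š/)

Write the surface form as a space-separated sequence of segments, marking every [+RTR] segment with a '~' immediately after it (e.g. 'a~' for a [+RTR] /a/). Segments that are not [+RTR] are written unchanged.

From /ṣ/ at 14 rightward: 15 /u/ → [+RTR]; 16 /ṭ/ is itself a trigger — this domain ends here.
From /ṭ/ at 16 rightward: 17 /š/ blocks.
Targets with no active source: positions 3 5 9 13 stay [-emphatic].
[+RTR] positions on the surface: 14 15 16.

š s i š o p š k u š k k u ṣ~ u~ ṭ~ š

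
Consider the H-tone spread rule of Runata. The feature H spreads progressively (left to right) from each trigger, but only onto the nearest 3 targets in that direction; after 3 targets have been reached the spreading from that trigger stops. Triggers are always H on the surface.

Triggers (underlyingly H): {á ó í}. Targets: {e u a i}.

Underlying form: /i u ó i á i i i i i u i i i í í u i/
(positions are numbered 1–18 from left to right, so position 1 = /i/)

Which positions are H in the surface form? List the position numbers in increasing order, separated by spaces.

From /ó/ at 3 rightward: 4 /i/ → H; 5 /á/ is itself a trigger — this domain ends here.
From /á/ at 5 rightward: 6 /i/ → H; 7 /i/ → H; 8 /i/ → H; bound reached.
From /í/ at 15 rightward: 16 /í/ is itself a trigger — this domain ends here.
From /í/ at 16 rightward: 17 /u/ → H; 18 /i/ → H; word edge.
Targets with no active source: positions 1 2 9 10 11 12 13 14 stay [-high tone].

3 4 5 6 7 8 15 16 17 18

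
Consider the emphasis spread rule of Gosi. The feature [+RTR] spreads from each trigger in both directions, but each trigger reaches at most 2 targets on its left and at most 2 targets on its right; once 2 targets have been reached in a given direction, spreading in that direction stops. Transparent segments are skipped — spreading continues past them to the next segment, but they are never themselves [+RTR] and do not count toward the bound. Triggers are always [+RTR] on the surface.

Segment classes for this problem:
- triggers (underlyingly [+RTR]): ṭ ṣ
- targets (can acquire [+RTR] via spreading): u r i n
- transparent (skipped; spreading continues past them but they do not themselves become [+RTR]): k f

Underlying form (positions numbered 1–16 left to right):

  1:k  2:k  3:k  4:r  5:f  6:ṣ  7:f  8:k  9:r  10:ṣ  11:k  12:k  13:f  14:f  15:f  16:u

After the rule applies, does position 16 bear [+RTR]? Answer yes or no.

yes

From /ṣ/ at 6 rightward: 7 /f/ transparent; 8 /k/ transparent; 9 /r/ → [+RTR]; 10 /ṣ/ is itself a trigger — this domain ends here.
From /ṣ/ at 6 leftward: 5 /f/ transparent; 4 /r/ → [+RTR]; 3 /k/ transparent; 2 /k/ transparent; 1 /k/ transparent; word edge.
From /ṣ/ at 10 rightward: 11 /k/ transparent; 12 /k/ transparent; 13 /f/ transparent; 14 /f/ transparent; 15 /f/ transparent; 16 /u/ → [+RTR]; word edge.
From /ṣ/ at 10 leftward: 9 /r/ → [+RTR]; 8 /k/ transparent; 7 /f/ transparent; 6 /ṣ/ is itself a trigger — this domain ends here.
[+RTR] positions on the surface: 4 6 9 10 16.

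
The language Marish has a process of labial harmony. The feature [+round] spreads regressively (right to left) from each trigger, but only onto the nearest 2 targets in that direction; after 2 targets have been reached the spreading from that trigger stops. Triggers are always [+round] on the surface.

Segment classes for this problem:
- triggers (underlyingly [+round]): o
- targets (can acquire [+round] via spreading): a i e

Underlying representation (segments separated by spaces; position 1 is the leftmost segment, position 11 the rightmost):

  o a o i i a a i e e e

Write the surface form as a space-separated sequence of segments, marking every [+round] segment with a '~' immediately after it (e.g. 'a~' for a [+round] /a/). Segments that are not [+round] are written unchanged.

From /o/ at 1 leftward: word edge.
From /o/ at 3 leftward: 2 /a/ → [+round]; 1 /o/ is itself a trigger — this domain ends here.
Targets with no active source: positions 4 5 6 7 8 9 10 11 stay [-round].
[+round] positions on the surface: 1 2 3.

o~ a~ o~ i i a a i e e e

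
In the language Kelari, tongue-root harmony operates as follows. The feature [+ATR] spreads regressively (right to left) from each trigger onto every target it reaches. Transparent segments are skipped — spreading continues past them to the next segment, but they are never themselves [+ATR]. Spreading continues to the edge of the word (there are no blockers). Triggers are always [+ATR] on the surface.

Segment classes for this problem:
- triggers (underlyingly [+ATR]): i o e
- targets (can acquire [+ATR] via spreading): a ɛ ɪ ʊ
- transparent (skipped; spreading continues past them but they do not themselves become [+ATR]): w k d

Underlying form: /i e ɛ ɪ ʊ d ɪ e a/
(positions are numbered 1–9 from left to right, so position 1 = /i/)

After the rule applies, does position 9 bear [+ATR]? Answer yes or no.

From /i/ at 1 leftward: word edge.
From /e/ at 2 leftward: 1 /i/ is itself a trigger — this domain ends here.
From /e/ at 8 leftward: 7 /ɪ/ → [+ATR]; 6 /d/ transparent; 5 /ʊ/ → [+ATR]; 4 /ɪ/ → [+ATR]; 3 /ɛ/ → [+ATR]; 2 /e/ is itself a trigger — this domain ends here.
Target with no active source: position 9 stays [-ATR].
[+ATR] positions on the surface: 1 2 3 4 5 7 8.

no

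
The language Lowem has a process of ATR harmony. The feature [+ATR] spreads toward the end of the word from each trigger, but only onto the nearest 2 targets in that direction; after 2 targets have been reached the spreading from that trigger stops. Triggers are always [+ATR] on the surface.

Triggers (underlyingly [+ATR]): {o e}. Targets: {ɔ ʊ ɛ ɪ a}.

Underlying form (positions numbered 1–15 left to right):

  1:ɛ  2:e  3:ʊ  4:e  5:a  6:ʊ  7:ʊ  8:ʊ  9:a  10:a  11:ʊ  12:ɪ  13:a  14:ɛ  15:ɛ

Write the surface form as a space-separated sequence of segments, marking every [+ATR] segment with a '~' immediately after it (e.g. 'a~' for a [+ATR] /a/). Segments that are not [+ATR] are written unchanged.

ɛ e~ ʊ~ e~ a~ ʊ~ ʊ ʊ a a ʊ ɪ a ɛ ɛ

From /e/ at 2 rightward: 3 /ʊ/ → [+ATR]; 4 /e/ is itself a trigger — this domain ends here.
From /e/ at 4 rightward: 5 /a/ → [+ATR]; 6 /ʊ/ → [+ATR]; bound reached.
Targets with no active source: positions 1 7 8 9 10 11 12 13 14 15 stay [-ATR].
[+ATR] positions on the surface: 2 3 4 5 6.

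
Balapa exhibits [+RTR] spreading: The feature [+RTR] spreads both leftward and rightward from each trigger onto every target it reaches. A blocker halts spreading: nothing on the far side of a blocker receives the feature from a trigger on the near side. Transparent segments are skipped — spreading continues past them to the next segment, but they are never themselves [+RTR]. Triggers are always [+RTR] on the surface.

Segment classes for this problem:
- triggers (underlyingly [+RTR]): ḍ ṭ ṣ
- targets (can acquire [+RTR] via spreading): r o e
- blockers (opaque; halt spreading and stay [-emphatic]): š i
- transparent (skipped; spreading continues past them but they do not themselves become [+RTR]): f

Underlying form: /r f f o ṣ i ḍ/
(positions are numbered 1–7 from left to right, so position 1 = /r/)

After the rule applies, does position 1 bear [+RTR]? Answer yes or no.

yes

From /ṣ/ at 5 rightward: 6 /i/ blocks.
From /ṣ/ at 5 leftward: 4 /o/ → [+RTR]; 3 /f/ transparent; 2 /f/ transparent; 1 /r/ → [+RTR]; word edge.
From /ḍ/ at 7 rightward: word edge.
From /ḍ/ at 7 leftward: 6 /i/ blocks.
[+RTR] positions on the surface: 1 4 5 7.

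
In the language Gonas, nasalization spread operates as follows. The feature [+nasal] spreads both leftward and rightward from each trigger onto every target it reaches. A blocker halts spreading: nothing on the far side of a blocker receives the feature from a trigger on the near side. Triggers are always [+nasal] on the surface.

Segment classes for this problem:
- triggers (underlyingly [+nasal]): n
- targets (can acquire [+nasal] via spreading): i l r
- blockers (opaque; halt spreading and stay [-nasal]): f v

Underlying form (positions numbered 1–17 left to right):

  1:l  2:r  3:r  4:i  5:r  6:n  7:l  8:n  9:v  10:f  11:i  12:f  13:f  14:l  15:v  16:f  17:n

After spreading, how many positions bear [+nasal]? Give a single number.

From /n/ at 6 rightward: 7 /l/ → [+nasal]; 8 /n/ is itself a trigger — this domain ends here.
From /n/ at 6 leftward: 5 /r/ → [+nasal]; 4 /i/ → [+nasal]; 3 /r/ → [+nasal]; 2 /r/ → [+nasal]; 1 /l/ → [+nasal]; word edge.
From /n/ at 8 rightward: 9 /v/ blocks.
From /n/ at 8 leftward: 7 /l/ → [+nasal]; 6 /n/ is itself a trigger — this domain ends here.
From /n/ at 17 rightward: word edge.
From /n/ at 17 leftward: 16 /f/ blocks.
Targets with no active source: positions 11 14 stay [-nasal].
[+nasal] positions on the surface: 1 2 3 4 5 6 7 8 17.

9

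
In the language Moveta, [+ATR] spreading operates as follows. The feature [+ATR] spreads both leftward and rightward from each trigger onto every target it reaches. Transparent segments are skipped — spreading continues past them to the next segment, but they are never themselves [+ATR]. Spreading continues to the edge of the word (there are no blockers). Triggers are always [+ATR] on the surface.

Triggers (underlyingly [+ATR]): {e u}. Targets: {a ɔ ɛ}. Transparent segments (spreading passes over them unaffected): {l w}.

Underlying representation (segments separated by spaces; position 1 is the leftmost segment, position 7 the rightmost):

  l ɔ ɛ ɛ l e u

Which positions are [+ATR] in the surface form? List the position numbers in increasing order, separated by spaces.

From /e/ at 6 rightward: 7 /u/ is itself a trigger — this domain ends here.
From /e/ at 6 leftward: 5 /l/ transparent; 4 /ɛ/ → [+ATR]; 3 /ɛ/ → [+ATR]; 2 /ɔ/ → [+ATR]; 1 /l/ transparent; word edge.
From /u/ at 7 rightward: word edge.
From /u/ at 7 leftward: 6 /e/ is itself a trigger — this domain ends here.

2 3 4 6 7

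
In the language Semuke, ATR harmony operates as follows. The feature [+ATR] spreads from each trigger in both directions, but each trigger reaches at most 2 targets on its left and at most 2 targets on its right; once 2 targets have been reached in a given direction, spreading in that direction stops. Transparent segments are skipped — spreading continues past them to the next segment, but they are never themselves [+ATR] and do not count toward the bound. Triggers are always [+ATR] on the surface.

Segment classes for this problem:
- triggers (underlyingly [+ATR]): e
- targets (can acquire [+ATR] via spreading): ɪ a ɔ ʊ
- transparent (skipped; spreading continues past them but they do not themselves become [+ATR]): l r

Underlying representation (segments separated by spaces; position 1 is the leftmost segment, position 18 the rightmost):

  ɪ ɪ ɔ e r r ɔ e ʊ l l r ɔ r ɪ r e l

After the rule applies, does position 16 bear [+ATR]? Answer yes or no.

From /e/ at 4 rightward: 5 /r/ transparent; 6 /r/ transparent; 7 /ɔ/ → [+ATR]; 8 /e/ is itself a trigger — this domain ends here.
From /e/ at 4 leftward: 3 /ɔ/ → [+ATR]; 2 /ɪ/ → [+ATR]; bound reached.
From /e/ at 8 rightward: 9 /ʊ/ → [+ATR]; 10 /l/ transparent; 11 /l/ transparent; 12 /r/ transparent; 13 /ɔ/ → [+ATR]; bound reached.
From /e/ at 8 leftward: 7 /ɔ/ → [+ATR]; 6 /r/ transparent; 5 /r/ transparent; 4 /e/ is itself a trigger — this domain ends here.
From /e/ at 17 rightward: 18 /l/ transparent; word edge.
From /e/ at 17 leftward: 16 /r/ transparent; 15 /ɪ/ → [+ATR]; 14 /r/ transparent; 13 /ɔ/ → [+ATR]; bound reached.
Target with no active source: position 1 stays [-ATR].
[+ATR] positions on the surface: 2 3 4 7 8 9 13 15 17.

no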